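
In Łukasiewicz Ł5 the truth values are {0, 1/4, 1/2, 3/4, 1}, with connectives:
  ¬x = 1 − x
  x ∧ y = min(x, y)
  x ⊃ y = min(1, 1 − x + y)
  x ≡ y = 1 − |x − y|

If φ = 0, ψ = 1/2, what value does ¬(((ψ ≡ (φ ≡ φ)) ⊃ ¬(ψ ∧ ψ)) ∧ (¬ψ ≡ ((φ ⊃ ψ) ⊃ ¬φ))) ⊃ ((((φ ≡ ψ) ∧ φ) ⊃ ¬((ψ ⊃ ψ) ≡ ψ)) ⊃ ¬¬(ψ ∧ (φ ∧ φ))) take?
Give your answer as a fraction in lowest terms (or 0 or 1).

φ ≡ φ = 0 ≡ 0 = 1
ψ ≡ (φ ≡ φ) = 1/2 ≡ 1 = 1/2
ψ ∧ ψ = 1/2 ∧ 1/2 = 1/2
¬(ψ ∧ ψ) = ¬1/2 = 1/2
(ψ ≡ (φ ≡ φ)) ⊃ ¬(ψ ∧ ψ) = 1/2 ⊃ 1/2 = 1
¬ψ = ¬1/2 = 1/2
φ ⊃ ψ = 0 ⊃ 1/2 = 1
¬φ = ¬0 = 1
(φ ⊃ ψ) ⊃ ¬φ = 1 ⊃ 1 = 1
¬ψ ≡ ((φ ⊃ ψ) ⊃ ¬φ) = 1/2 ≡ 1 = 1/2
((ψ ≡ (φ ≡ φ)) ⊃ ¬(ψ ∧ ψ)) ∧ (¬ψ ≡ ((φ ⊃ ψ) ⊃ ¬φ)) = 1 ∧ 1/2 = 1/2
¬(((ψ ≡ (φ ≡ φ)) ⊃ ¬(ψ ∧ ψ)) ∧ (¬ψ ≡ ((φ ⊃ ψ) ⊃ ¬φ))) = ¬1/2 = 1/2
φ ≡ ψ = 0 ≡ 1/2 = 1/2
(φ ≡ ψ) ∧ φ = 1/2 ∧ 0 = 0
ψ ⊃ ψ = 1/2 ⊃ 1/2 = 1
(ψ ⊃ ψ) ≡ ψ = 1 ≡ 1/2 = 1/2
¬((ψ ⊃ ψ) ≡ ψ) = ¬1/2 = 1/2
((φ ≡ ψ) ∧ φ) ⊃ ¬((ψ ⊃ ψ) ≡ ψ) = 0 ⊃ 1/2 = 1
φ ∧ φ = 0 ∧ 0 = 0
ψ ∧ (φ ∧ φ) = 1/2 ∧ 0 = 0
¬(ψ ∧ (φ ∧ φ)) = ¬0 = 1
¬¬(ψ ∧ (φ ∧ φ)) = ¬1 = 0
(((φ ≡ ψ) ∧ φ) ⊃ ¬((ψ ⊃ ψ) ≡ ψ)) ⊃ ¬¬(ψ ∧ (φ ∧ φ)) = 1 ⊃ 0 = 0
¬(((ψ ≡ (φ ≡ φ)) ⊃ ¬(ψ ∧ ψ)) ∧ (¬ψ ≡ ((φ ⊃ ψ) ⊃ ¬φ))) ⊃ ((((φ ≡ ψ) ∧ φ) ⊃ ¬((ψ ⊃ ψ) ≡ ψ)) ⊃ ¬¬(ψ ∧ (φ ∧ φ))) = 1/2 ⊃ 0 = 1/2

1/2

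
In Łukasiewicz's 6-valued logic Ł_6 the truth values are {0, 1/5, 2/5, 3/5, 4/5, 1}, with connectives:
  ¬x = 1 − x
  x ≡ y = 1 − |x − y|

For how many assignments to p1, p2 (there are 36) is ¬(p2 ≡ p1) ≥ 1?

value 1: 2 assignments (counts)
value 4/5: 4 assignments
value 3/5: 6 assignments
value 2/5: 8 assignments
value 1/5: 10 assignments
value 0: 6 assignments
So 2 of the 36 assignments meet the threshold.

2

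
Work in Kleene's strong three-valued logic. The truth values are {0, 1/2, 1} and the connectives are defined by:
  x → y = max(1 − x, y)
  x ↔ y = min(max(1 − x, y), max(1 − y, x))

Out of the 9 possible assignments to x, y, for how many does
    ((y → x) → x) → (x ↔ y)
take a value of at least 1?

x = 0, y = 0 ↦ 1  ≥
x = 0, y = 1/2 ↦ 1/2  <
x = 0, y = 1 ↦ 0  <
x = 1/2, y = 0 ↦ 1/2  <
x = 1/2, y = 1/2 ↦ 1/2  <
x = 1/2, y = 1 ↦ 1/2  <
x = 1, y = 0 ↦ 0  <
x = 1, y = 1/2 ↦ 1/2  <
x = 1, y = 1 ↦ 1  ≥
So 2 of the 9 assignments meet the threshold.

2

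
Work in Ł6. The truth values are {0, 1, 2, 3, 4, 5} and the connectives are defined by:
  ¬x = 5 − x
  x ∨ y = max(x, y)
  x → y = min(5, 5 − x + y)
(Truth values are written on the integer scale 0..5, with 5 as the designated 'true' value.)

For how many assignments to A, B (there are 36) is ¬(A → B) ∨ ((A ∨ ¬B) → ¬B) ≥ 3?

30

value 5: 21 assignments (counts)
value 4: 5 assignments (counts)
value 3: 4 assignments (counts)
value 2: 3 assignments
value 1: 2 assignments
value 0: 1 assignment
So 30 of the 36 assignments meet the threshold.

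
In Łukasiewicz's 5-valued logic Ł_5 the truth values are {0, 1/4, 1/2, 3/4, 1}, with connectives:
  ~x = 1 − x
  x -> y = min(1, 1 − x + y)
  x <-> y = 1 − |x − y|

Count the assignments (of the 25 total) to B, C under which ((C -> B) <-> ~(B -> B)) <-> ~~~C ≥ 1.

value 1: 3 assignments (counts)
value 3/4: 5 assignments
value 1/2: 6 assignments
value 1/4: 5 assignments
value 0: 6 assignments
So 3 of the 25 assignments meet the threshold.

3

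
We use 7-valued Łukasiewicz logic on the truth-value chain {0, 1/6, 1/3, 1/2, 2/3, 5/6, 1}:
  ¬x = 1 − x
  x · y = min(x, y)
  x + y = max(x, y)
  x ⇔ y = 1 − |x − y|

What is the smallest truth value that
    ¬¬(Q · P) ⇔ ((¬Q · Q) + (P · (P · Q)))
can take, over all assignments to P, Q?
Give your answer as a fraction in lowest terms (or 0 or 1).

Take P = 0, Q = 1/2:
Q · P = 1/2 · 0 = 0
¬(Q · P) = ¬0 = 1
¬¬(Q · P) = ¬1 = 0
¬Q = ¬1/2 = 1/2
¬Q · Q = 1/2 · 1/2 = 1/2
P · Q = 0 · 1/2 = 0
P · (P · Q) = 0 · 0 = 0
(¬Q · Q) + (P · (P · Q)) = 1/2 + 0 = 1/2
¬¬(Q · P) ⇔ ((¬Q · Q) + (P · (P · Q))) = 0 ⇔ 1/2 = 1/2
No assignment yields a value below 1/2, so this is the minimum.

1/2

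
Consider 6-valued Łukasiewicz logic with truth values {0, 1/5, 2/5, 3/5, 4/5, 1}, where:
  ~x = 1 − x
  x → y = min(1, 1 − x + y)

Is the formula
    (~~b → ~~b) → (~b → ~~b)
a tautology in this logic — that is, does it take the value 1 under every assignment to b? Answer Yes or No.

No

Counterexample: take b = 0.
~b = ~0 = 1
~~b = ~1 = 0
~b = ~0 = 1
~~b = ~1 = 0
~~b → ~~b = 0 → 0 = 1
~b = ~0 = 1
~b = ~0 = 1
~~b = ~1 = 0
~b → ~~b = 1 → 0 = 0
(~~b → ~~b) → (~b → ~~b) = 1 → 0 = 0
This gives 0 ≠ 1.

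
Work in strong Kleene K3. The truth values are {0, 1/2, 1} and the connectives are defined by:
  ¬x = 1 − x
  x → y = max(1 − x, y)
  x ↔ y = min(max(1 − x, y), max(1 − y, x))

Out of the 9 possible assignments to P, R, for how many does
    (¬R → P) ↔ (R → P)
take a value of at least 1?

3

P = 0, R = 0 ↦ 0  <
P = 0, R = 1/2 ↦ 1/2  <
P = 0, R = 1 ↦ 0  <
P = 1/2, R = 0 ↦ 1/2  <
P = 1/2, R = 1/2 ↦ 1/2  <
P = 1/2, R = 1 ↦ 1/2  <
P = 1, R = 0 ↦ 1  ≥
P = 1, R = 1/2 ↦ 1  ≥
P = 1, R = 1 ↦ 1  ≥
So 3 of the 9 assignments meet the threshold.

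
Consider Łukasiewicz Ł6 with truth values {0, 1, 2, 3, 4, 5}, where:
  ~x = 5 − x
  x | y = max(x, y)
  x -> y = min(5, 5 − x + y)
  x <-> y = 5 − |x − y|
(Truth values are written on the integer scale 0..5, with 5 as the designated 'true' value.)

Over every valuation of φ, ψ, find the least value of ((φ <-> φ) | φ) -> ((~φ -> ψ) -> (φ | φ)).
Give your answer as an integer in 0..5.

Take φ = 0, ψ = 5:
φ <-> φ = 0 <-> 0 = 5
(φ <-> φ) | φ = 5 | 0 = 5
~φ = ~0 = 5
~φ -> ψ = 5 -> 5 = 5
φ | φ = 0 | 0 = 0
(~φ -> ψ) -> (φ | φ) = 5 -> 0 = 0
((φ <-> φ) | φ) -> ((~φ -> ψ) -> (φ | φ)) = 5 -> 0 = 0
No assignment yields a value below 0, so this is the minimum.

0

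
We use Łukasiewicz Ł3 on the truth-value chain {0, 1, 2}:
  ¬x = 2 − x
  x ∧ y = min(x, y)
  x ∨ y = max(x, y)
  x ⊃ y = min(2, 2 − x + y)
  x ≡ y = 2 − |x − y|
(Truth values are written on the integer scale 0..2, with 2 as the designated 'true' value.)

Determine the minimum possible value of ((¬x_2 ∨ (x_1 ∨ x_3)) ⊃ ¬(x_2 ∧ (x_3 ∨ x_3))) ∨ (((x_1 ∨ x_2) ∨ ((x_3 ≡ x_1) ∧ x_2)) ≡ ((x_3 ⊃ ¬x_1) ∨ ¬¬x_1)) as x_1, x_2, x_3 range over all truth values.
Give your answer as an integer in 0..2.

1

Take x_1 = 0, x_2 = 1, x_3 = 2:
¬x_2 = ¬1 = 1
x_1 ∨ x_3 = 0 ∨ 2 = 2
¬x_2 ∨ (x_1 ∨ x_3) = 1 ∨ 2 = 2
x_3 ∨ x_3 = 2 ∨ 2 = 2
x_2 ∧ (x_3 ∨ x_3) = 1 ∧ 2 = 1
¬(x_2 ∧ (x_3 ∨ x_3)) = ¬1 = 1
(¬x_2 ∨ (x_1 ∨ x_3)) ⊃ ¬(x_2 ∧ (x_3 ∨ x_3)) = 2 ⊃ 1 = 1
x_1 ∨ x_2 = 0 ∨ 1 = 1
x_3 ≡ x_1 = 2 ≡ 0 = 0
(x_3 ≡ x_1) ∧ x_2 = 0 ∧ 1 = 0
(x_1 ∨ x_2) ∨ ((x_3 ≡ x_1) ∧ x_2) = 1 ∨ 0 = 1
¬x_1 = ¬0 = 2
x_3 ⊃ ¬x_1 = 2 ⊃ 2 = 2
¬x_1 = ¬0 = 2
¬¬x_1 = ¬2 = 0
(x_3 ⊃ ¬x_1) ∨ ¬¬x_1 = 2 ∨ 0 = 2
((x_1 ∨ x_2) ∨ ((x_3 ≡ x_1) ∧ x_2)) ≡ ((x_3 ⊃ ¬x_1) ∨ ¬¬x_1) = 1 ≡ 2 = 1
((¬x_2 ∨ (x_1 ∨ x_3)) ⊃ ¬(x_2 ∧ (x_3 ∨ x_3))) ∨ (((x_1 ∨ x_2) ∨ ((x_3 ≡ x_1) ∧ x_2)) ≡ ((x_3 ⊃ ¬x_1) ∨ ¬¬x_1)) = 1 ∨ 1 = 1
No assignment yields a value below 1, so this is the minimum.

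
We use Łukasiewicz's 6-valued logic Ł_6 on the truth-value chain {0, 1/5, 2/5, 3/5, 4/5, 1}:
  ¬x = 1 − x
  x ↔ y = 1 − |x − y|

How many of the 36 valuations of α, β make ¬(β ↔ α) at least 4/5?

6

value 1: 2 assignments (counts)
value 4/5: 4 assignments (counts)
value 3/5: 6 assignments
value 2/5: 8 assignments
value 1/5: 10 assignments
value 0: 6 assignments
So 6 of the 36 assignments meet the threshold.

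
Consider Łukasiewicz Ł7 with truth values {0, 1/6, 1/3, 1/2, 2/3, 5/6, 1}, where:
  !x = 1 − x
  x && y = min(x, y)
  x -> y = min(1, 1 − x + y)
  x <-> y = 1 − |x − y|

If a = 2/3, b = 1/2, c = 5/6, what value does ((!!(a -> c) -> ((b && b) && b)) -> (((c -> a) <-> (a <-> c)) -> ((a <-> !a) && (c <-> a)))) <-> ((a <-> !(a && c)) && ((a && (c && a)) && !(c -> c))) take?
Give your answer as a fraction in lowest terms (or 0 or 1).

a -> c = 2/3 -> 5/6 = 1
!(a -> c) = !1 = 0
!!(a -> c) = !0 = 1
b && b = 1/2 && 1/2 = 1/2
(b && b) && b = 1/2 && 1/2 = 1/2
!!(a -> c) -> ((b && b) && b) = 1 -> 1/2 = 1/2
c -> a = 5/6 -> 2/3 = 5/6
a <-> c = 2/3 <-> 5/6 = 5/6
(c -> a) <-> (a <-> c) = 5/6 <-> 5/6 = 1
!a = !2/3 = 1/3
a <-> !a = 2/3 <-> 1/3 = 2/3
c <-> a = 5/6 <-> 2/3 = 5/6
(a <-> !a) && (c <-> a) = 2/3 && 5/6 = 2/3
((c -> a) <-> (a <-> c)) -> ((a <-> !a) && (c <-> a)) = 1 -> 2/3 = 2/3
(!!(a -> c) -> ((b && b) && b)) -> (((c -> a) <-> (a <-> c)) -> ((a <-> !a) && (c <-> a))) = 1/2 -> 2/3 = 1
a && c = 2/3 && 5/6 = 2/3
!(a && c) = !2/3 = 1/3
a <-> !(a && c) = 2/3 <-> 1/3 = 2/3
c && a = 5/6 && 2/3 = 2/3
a && (c && a) = 2/3 && 2/3 = 2/3
c -> c = 5/6 -> 5/6 = 1
!(c -> c) = !1 = 0
(a && (c && a)) && !(c -> c) = 2/3 && 0 = 0
(a <-> !(a && c)) && ((a && (c && a)) && !(c -> c)) = 2/3 && 0 = 0
((!!(a -> c) -> ((b && b) && b)) -> (((c -> a) <-> (a <-> c)) -> ((a <-> !a) && (c <-> a)))) <-> ((a <-> !(a && c)) && ((a && (c && a)) && !(c -> c))) = 1 <-> 0 = 0

0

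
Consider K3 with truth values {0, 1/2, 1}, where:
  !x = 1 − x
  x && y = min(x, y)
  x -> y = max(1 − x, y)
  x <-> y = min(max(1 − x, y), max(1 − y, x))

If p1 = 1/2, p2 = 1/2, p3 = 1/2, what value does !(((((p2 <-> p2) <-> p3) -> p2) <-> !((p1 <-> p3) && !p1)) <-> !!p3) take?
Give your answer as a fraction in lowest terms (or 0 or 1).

1/2

p2 <-> p2 = 1/2 <-> 1/2 = 1/2
(p2 <-> p2) <-> p3 = 1/2 <-> 1/2 = 1/2
((p2 <-> p2) <-> p3) -> p2 = 1/2 -> 1/2 = 1/2
p1 <-> p3 = 1/2 <-> 1/2 = 1/2
!p1 = !1/2 = 1/2
(p1 <-> p3) && !p1 = 1/2 && 1/2 = 1/2
!((p1 <-> p3) && !p1) = !1/2 = 1/2
(((p2 <-> p2) <-> p3) -> p2) <-> !((p1 <-> p3) && !p1) = 1/2 <-> 1/2 = 1/2
!p3 = !1/2 = 1/2
!!p3 = !1/2 = 1/2
((((p2 <-> p2) <-> p3) -> p2) <-> !((p1 <-> p3) && !p1)) <-> !!p3 = 1/2 <-> 1/2 = 1/2
!(((((p2 <-> p2) <-> p3) -> p2) <-> !((p1 <-> p3) && !p1)) <-> !!p3) = !1/2 = 1/2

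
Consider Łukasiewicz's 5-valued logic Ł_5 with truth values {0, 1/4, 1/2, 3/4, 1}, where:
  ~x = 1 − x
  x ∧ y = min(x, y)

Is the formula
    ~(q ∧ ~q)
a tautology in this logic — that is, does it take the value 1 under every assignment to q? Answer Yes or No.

Counterexample: take q = 1/4.
~q = ~1/4 = 3/4
q ∧ ~q = 1/4 ∧ 3/4 = 1/4
~(q ∧ ~q) = ~1/4 = 3/4
This gives 3/4 ≠ 1.

No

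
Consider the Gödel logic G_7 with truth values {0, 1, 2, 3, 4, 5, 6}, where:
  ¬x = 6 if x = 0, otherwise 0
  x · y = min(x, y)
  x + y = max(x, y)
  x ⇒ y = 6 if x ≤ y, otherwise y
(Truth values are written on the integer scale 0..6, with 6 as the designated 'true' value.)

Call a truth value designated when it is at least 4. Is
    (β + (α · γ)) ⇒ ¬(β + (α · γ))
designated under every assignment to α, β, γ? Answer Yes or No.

Counterexample: take α = 0, β = 1, γ = 0.
α · γ = 0 · 0 = 0
β + (α · γ) = 1 + 0 = 1
α · γ = 0 · 0 = 0
β + (α · γ) = 1 + 0 = 1
¬(β + (α · γ)) = ¬1 = 0
(β + (α · γ)) ⇒ ¬(β + (α · γ)) = 1 ⇒ 0 = 0
This gives 0, which is below 4.

No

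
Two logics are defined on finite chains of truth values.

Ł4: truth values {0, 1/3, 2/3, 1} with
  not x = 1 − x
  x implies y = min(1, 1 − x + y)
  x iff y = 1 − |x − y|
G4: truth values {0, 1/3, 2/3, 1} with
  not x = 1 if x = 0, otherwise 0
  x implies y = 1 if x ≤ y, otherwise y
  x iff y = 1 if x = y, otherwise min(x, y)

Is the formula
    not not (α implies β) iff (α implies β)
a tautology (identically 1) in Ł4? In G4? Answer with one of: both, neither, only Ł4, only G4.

only Ł4

In Ł4: every assignment gives 1 — tautology.
In G4: at α = 2/3, β = 1/3 the value is 1/3 — not a tautology.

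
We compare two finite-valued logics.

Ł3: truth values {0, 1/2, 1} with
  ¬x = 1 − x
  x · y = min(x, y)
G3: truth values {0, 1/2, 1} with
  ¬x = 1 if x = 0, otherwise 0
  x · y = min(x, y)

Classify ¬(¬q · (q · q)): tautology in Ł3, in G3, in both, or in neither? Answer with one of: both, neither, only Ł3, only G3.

In Ł3: at q = 1/2 the value is 1/2 — not a tautology.
In G3: every assignment gives 1 — tautology.

only G3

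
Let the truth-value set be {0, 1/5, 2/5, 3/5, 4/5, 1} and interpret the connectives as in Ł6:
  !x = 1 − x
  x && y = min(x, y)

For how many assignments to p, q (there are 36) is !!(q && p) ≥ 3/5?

value 1: 1 assignment (counts)
value 4/5: 3 assignments (counts)
value 3/5: 5 assignments (counts)
value 2/5: 7 assignments
value 1/5: 9 assignments
value 0: 11 assignments
So 9 of the 36 assignments meet the threshold.

9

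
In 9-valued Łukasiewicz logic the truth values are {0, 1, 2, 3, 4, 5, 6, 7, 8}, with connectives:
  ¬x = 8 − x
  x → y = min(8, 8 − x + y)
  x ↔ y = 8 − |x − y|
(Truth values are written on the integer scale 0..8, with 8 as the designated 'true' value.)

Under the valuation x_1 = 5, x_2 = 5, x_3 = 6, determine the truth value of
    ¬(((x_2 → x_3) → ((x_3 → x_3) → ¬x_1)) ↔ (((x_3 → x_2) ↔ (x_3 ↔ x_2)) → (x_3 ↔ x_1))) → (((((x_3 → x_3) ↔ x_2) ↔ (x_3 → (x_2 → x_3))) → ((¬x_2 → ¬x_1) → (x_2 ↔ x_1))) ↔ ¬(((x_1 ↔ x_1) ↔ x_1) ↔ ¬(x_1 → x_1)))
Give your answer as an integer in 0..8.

8

x_2 → x_3 = 5 → 6 = 8
x_3 → x_3 = 6 → 6 = 8
¬x_1 = ¬5 = 3
(x_3 → x_3) → ¬x_1 = 8 → 3 = 3
(x_2 → x_3) → ((x_3 → x_3) → ¬x_1) = 8 → 3 = 3
x_3 → x_2 = 6 → 5 = 7
x_3 ↔ x_2 = 6 ↔ 5 = 7
(x_3 → x_2) ↔ (x_3 ↔ x_2) = 7 ↔ 7 = 8
x_3 ↔ x_1 = 6 ↔ 5 = 7
((x_3 → x_2) ↔ (x_3 ↔ x_2)) → (x_3 ↔ x_1) = 8 → 7 = 7
((x_2 → x_3) → ((x_3 → x_3) → ¬x_1)) ↔ (((x_3 → x_2) ↔ (x_3 ↔ x_2)) → (x_3 ↔ x_1)) = 3 ↔ 7 = 4
¬(((x_2 → x_3) → ((x_3 → x_3) → ¬x_1)) ↔ (((x_3 → x_2) ↔ (x_3 ↔ x_2)) → (x_3 ↔ x_1))) = ¬4 = 4
x_3 → x_3 = 6 → 6 = 8
(x_3 → x_3) ↔ x_2 = 8 ↔ 5 = 5
x_2 → x_3 = 5 → 6 = 8
x_3 → (x_2 → x_3) = 6 → 8 = 8
((x_3 → x_3) ↔ x_2) ↔ (x_3 → (x_2 → x_3)) = 5 ↔ 8 = 5
¬x_2 = ¬5 = 3
¬x_1 = ¬5 = 3
¬x_2 → ¬x_1 = 3 → 3 = 8
x_2 ↔ x_1 = 5 ↔ 5 = 8
(¬x_2 → ¬x_1) → (x_2 ↔ x_1) = 8 → 8 = 8
(((x_3 → x_3) ↔ x_2) ↔ (x_3 → (x_2 → x_3))) → ((¬x_2 → ¬x_1) → (x_2 ↔ x_1)) = 5 → 8 = 8
x_1 ↔ x_1 = 5 ↔ 5 = 8
(x_1 ↔ x_1) ↔ x_1 = 8 ↔ 5 = 5
x_1 → x_1 = 5 → 5 = 8
¬(x_1 → x_1) = ¬8 = 0
((x_1 ↔ x_1) ↔ x_1) ↔ ¬(x_1 → x_1) = 5 ↔ 0 = 3
¬(((x_1 ↔ x_1) ↔ x_1) ↔ ¬(x_1 → x_1)) = ¬3 = 5
((((x_3 → x_3) ↔ x_2) ↔ (x_3 → (x_2 → x_3))) → ((¬x_2 → ¬x_1) → (x_2 ↔ x_1))) ↔ ¬(((x_1 ↔ x_1) ↔ x_1) ↔ ¬(x_1 → x_1)) = 8 ↔ 5 = 5
¬(((x_2 → x_3) → ((x_3 → x_3) → ¬x_1)) ↔ (((x_3 → x_2) ↔ (x_3 ↔ x_2)) → (x_3 ↔ x_1))) → (((((x_3 → x_3) ↔ x_2) ↔ (x_3 → (x_2 → x_3))) → ((¬x_2 → ¬x_1) → (x_2 ↔ x_1))) ↔ ¬(((x_1 ↔ x_1) ↔ x_1) ↔ ¬(x_1 → x_1))) = 4 → 5 = 8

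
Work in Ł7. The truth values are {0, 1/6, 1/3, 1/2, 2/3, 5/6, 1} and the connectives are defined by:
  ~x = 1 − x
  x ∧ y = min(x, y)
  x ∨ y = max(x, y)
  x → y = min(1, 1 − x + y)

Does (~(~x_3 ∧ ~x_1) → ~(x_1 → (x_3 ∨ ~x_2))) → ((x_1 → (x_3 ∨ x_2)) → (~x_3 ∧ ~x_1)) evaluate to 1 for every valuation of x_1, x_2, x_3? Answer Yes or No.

No

Counterexample: take x_1 = 1/6, x_2 = 1, x_3 = 0.
~x_3 = ~0 = 1
~x_1 = ~1/6 = 5/6
~x_3 ∧ ~x_1 = 1 ∧ 5/6 = 5/6
~(~x_3 ∧ ~x_1) = ~5/6 = 1/6
~x_2 = ~1 = 0
x_3 ∨ ~x_2 = 0 ∨ 0 = 0
x_1 → (x_3 ∨ ~x_2) = 1/6 → 0 = 5/6
~(x_1 → (x_3 ∨ ~x_2)) = ~5/6 = 1/6
~(~x_3 ∧ ~x_1) → ~(x_1 → (x_3 ∨ ~x_2)) = 1/6 → 1/6 = 1
x_3 ∨ x_2 = 0 ∨ 1 = 1
x_1 → (x_3 ∨ x_2) = 1/6 → 1 = 1
~x_3 = ~0 = 1
~x_1 = ~1/6 = 5/6
~x_3 ∧ ~x_1 = 1 ∧ 5/6 = 5/6
(x_1 → (x_3 ∨ x_2)) → (~x_3 ∧ ~x_1) = 1 → 5/6 = 5/6
(~(~x_3 ∧ ~x_1) → ~(x_1 → (x_3 ∨ ~x_2))) → ((x_1 → (x_3 ∨ x_2)) → (~x_3 ∧ ~x_1)) = 1 → 5/6 = 5/6
This gives 5/6 ≠ 1.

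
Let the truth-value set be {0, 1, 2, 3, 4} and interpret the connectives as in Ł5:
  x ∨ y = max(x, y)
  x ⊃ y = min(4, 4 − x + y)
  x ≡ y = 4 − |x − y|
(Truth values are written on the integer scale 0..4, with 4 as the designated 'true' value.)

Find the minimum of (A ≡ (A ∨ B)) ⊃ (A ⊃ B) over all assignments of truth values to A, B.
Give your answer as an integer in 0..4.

Take A = 4, B = 0:
A ∨ B = 4 ∨ 0 = 4
A ≡ (A ∨ B) = 4 ≡ 4 = 4
A ⊃ B = 4 ⊃ 0 = 0
(A ≡ (A ∨ B)) ⊃ (A ⊃ B) = 4 ⊃ 0 = 0
No assignment yields a value below 0, so this is the minimum.

0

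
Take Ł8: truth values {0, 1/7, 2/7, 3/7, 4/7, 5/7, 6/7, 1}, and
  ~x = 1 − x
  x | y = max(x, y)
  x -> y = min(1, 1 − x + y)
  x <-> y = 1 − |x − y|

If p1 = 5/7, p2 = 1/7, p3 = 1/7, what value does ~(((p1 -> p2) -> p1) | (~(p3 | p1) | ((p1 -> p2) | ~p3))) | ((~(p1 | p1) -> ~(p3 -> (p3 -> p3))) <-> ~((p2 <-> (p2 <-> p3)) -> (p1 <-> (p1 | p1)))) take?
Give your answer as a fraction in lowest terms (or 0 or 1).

p1 -> p2 = 5/7 -> 1/7 = 3/7
(p1 -> p2) -> p1 = 3/7 -> 5/7 = 1
p3 | p1 = 1/7 | 5/7 = 5/7
~(p3 | p1) = ~5/7 = 2/7
p1 -> p2 = 5/7 -> 1/7 = 3/7
~p3 = ~1/7 = 6/7
(p1 -> p2) | ~p3 = 3/7 | 6/7 = 6/7
~(p3 | p1) | ((p1 -> p2) | ~p3) = 2/7 | 6/7 = 6/7
((p1 -> p2) -> p1) | (~(p3 | p1) | ((p1 -> p2) | ~p3)) = 1 | 6/7 = 1
~(((p1 -> p2) -> p1) | (~(p3 | p1) | ((p1 -> p2) | ~p3))) = ~1 = 0
p1 | p1 = 5/7 | 5/7 = 5/7
~(p1 | p1) = ~5/7 = 2/7
p3 -> p3 = 1/7 -> 1/7 = 1
p3 -> (p3 -> p3) = 1/7 -> 1 = 1
~(p3 -> (p3 -> p3)) = ~1 = 0
~(p1 | p1) -> ~(p3 -> (p3 -> p3)) = 2/7 -> 0 = 5/7
p2 <-> p3 = 1/7 <-> 1/7 = 1
p2 <-> (p2 <-> p3) = 1/7 <-> 1 = 1/7
p1 | p1 = 5/7 | 5/7 = 5/7
p1 <-> (p1 | p1) = 5/7 <-> 5/7 = 1
(p2 <-> (p2 <-> p3)) -> (p1 <-> (p1 | p1)) = 1/7 -> 1 = 1
~((p2 <-> (p2 <-> p3)) -> (p1 <-> (p1 | p1))) = ~1 = 0
(~(p1 | p1) -> ~(p3 -> (p3 -> p3))) <-> ~((p2 <-> (p2 <-> p3)) -> (p1 <-> (p1 | p1))) = 5/7 <-> 0 = 2/7
~(((p1 -> p2) -> p1) | (~(p3 | p1) | ((p1 -> p2) | ~p3))) | ((~(p1 | p1) -> ~(p3 -> (p3 -> p3))) <-> ~((p2 <-> (p2 <-> p3)) -> (p1 <-> (p1 | p1)))) = 0 | 2/7 = 2/7

2/7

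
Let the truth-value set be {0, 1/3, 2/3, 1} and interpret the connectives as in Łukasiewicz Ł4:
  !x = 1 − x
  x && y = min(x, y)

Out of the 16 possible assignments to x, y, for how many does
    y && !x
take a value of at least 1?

x = 0, y = 0 ↦ 0  <
x = 0, y = 1/3 ↦ 1/3  <
x = 0, y = 2/3 ↦ 2/3  <
x = 0, y = 1 ↦ 1  ≥
x = 1/3, y = 0 ↦ 0  <
x = 1/3, y = 1/3 ↦ 1/3  <
x = 1/3, y = 2/3 ↦ 2/3  <
x = 1/3, y = 1 ↦ 2/3  <
x = 2/3, y = 0 ↦ 0  <
x = 2/3, y = 1/3 ↦ 1/3  <
x = 2/3, y = 2/3 ↦ 1/3  <
x = 2/3, y = 1 ↦ 1/3  <
x = 1, y = 0 ↦ 0  <
x = 1, y = 1/3 ↦ 0  <
x = 1, y = 2/3 ↦ 0  <
x = 1, y = 1 ↦ 0  <
So 1 of the 16 assignments meets the threshold.

1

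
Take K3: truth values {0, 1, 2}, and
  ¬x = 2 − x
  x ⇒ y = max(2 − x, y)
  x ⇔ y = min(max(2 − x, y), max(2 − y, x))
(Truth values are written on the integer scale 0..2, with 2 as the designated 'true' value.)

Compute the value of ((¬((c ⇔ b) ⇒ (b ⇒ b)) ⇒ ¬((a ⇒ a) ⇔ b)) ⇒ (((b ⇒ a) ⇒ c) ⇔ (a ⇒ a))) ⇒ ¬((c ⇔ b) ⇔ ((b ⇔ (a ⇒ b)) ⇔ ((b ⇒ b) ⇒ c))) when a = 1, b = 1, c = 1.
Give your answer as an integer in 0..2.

c ⇔ b = 1 ⇔ 1 = 1
b ⇒ b = 1 ⇒ 1 = 1
(c ⇔ b) ⇒ (b ⇒ b) = 1 ⇒ 1 = 1
¬((c ⇔ b) ⇒ (b ⇒ b)) = ¬1 = 1
a ⇒ a = 1 ⇒ 1 = 1
(a ⇒ a) ⇔ b = 1 ⇔ 1 = 1
¬((a ⇒ a) ⇔ b) = ¬1 = 1
¬((c ⇔ b) ⇒ (b ⇒ b)) ⇒ ¬((a ⇒ a) ⇔ b) = 1 ⇒ 1 = 1
b ⇒ a = 1 ⇒ 1 = 1
(b ⇒ a) ⇒ c = 1 ⇒ 1 = 1
a ⇒ a = 1 ⇒ 1 = 1
((b ⇒ a) ⇒ c) ⇔ (a ⇒ a) = 1 ⇔ 1 = 1
(¬((c ⇔ b) ⇒ (b ⇒ b)) ⇒ ¬((a ⇒ a) ⇔ b)) ⇒ (((b ⇒ a) ⇒ c) ⇔ (a ⇒ a)) = 1 ⇒ 1 = 1
c ⇔ b = 1 ⇔ 1 = 1
a ⇒ b = 1 ⇒ 1 = 1
b ⇔ (a ⇒ b) = 1 ⇔ 1 = 1
b ⇒ b = 1 ⇒ 1 = 1
(b ⇒ b) ⇒ c = 1 ⇒ 1 = 1
(b ⇔ (a ⇒ b)) ⇔ ((b ⇒ b) ⇒ c) = 1 ⇔ 1 = 1
(c ⇔ b) ⇔ ((b ⇔ (a ⇒ b)) ⇔ ((b ⇒ b) ⇒ c)) = 1 ⇔ 1 = 1
¬((c ⇔ b) ⇔ ((b ⇔ (a ⇒ b)) ⇔ ((b ⇒ b) ⇒ c))) = ¬1 = 1
((¬((c ⇔ b) ⇒ (b ⇒ b)) ⇒ ¬((a ⇒ a) ⇔ b)) ⇒ (((b ⇒ a) ⇒ c) ⇔ (a ⇒ a))) ⇒ ¬((c ⇔ b) ⇔ ((b ⇔ (a ⇒ b)) ⇔ ((b ⇒ b) ⇒ c))) = 1 ⇒ 1 = 1

1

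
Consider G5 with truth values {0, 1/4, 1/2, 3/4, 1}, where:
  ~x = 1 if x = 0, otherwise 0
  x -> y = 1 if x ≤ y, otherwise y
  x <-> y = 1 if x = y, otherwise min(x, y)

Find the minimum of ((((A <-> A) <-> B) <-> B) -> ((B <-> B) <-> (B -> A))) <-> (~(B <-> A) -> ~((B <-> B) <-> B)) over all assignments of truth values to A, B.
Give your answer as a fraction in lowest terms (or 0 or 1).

1/4

Take A = 1/4, B = 1/2:
A <-> A = 1/4 <-> 1/4 = 1
(A <-> A) <-> B = 1 <-> 1/2 = 1/2
((A <-> A) <-> B) <-> B = 1/2 <-> 1/2 = 1
B <-> B = 1/2 <-> 1/2 = 1
B -> A = 1/2 -> 1/4 = 1/4
(B <-> B) <-> (B -> A) = 1 <-> 1/4 = 1/4
(((A <-> A) <-> B) <-> B) -> ((B <-> B) <-> (B -> A)) = 1 -> 1/4 = 1/4
B <-> A = 1/2 <-> 1/4 = 1/4
~(B <-> A) = ~1/4 = 0
B <-> B = 1/2 <-> 1/2 = 1
(B <-> B) <-> B = 1 <-> 1/2 = 1/2
~((B <-> B) <-> B) = ~1/2 = 0
~(B <-> A) -> ~((B <-> B) <-> B) = 0 -> 0 = 1
((((A <-> A) <-> B) <-> B) -> ((B <-> B) <-> (B -> A))) <-> (~(B <-> A) -> ~((B <-> B) <-> B)) = 1/4 <-> 1 = 1/4
No assignment yields a value below 1/4, so this is the minimum.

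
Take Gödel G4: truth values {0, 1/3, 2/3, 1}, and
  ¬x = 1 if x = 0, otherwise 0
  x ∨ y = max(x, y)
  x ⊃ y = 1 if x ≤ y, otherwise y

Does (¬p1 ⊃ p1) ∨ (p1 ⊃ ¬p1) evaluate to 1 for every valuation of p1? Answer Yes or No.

Yes

p1 = 0 ↦ 1
p1 = 1/3 ↦ 1
p1 = 2/3 ↦ 1
p1 = 1 ↦ 1
Every assignment gives a value ≥ 1.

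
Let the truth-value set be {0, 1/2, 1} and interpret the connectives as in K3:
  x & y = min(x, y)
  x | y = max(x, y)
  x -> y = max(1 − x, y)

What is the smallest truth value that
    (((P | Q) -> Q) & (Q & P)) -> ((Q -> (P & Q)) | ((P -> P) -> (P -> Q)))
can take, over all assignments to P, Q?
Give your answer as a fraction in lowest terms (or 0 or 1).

1/2

Take P = 1/2, Q = 1/2:
P | Q = 1/2 | 1/2 = 1/2
(P | Q) -> Q = 1/2 -> 1/2 = 1/2
Q & P = 1/2 & 1/2 = 1/2
((P | Q) -> Q) & (Q & P) = 1/2 & 1/2 = 1/2
P & Q = 1/2 & 1/2 = 1/2
Q -> (P & Q) = 1/2 -> 1/2 = 1/2
P -> P = 1/2 -> 1/2 = 1/2
P -> Q = 1/2 -> 1/2 = 1/2
(P -> P) -> (P -> Q) = 1/2 -> 1/2 = 1/2
(Q -> (P & Q)) | ((P -> P) -> (P -> Q)) = 1/2 | 1/2 = 1/2
(((P | Q) -> Q) & (Q & P)) -> ((Q -> (P & Q)) | ((P -> P) -> (P -> Q))) = 1/2 -> 1/2 = 1/2
No assignment yields a value below 1/2, so this is the minimum.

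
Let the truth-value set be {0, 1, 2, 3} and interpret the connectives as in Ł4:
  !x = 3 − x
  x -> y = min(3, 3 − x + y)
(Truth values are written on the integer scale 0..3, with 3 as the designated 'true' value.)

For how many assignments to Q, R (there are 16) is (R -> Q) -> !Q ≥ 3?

Q = 0, R = 0 ↦ 3  ≥
Q = 0, R = 1 ↦ 3  ≥
Q = 0, R = 2 ↦ 3  ≥
Q = 0, R = 3 ↦ 3  ≥
Q = 1, R = 0 ↦ 2  <
Q = 1, R = 1 ↦ 2  <
Q = 1, R = 2 ↦ 3  ≥
Q = 1, R = 3 ↦ 3  ≥
Q = 2, R = 0 ↦ 1  <
Q = 2, R = 1 ↦ 1  <
Q = 2, R = 2 ↦ 1  <
Q = 2, R = 3 ↦ 2  <
Q = 3, R = 0 ↦ 0  <
Q = 3, R = 1 ↦ 0  <
Q = 3, R = 2 ↦ 0  <
Q = 3, R = 3 ↦ 0  <
So 6 of the 16 assignments meet the threshold.

6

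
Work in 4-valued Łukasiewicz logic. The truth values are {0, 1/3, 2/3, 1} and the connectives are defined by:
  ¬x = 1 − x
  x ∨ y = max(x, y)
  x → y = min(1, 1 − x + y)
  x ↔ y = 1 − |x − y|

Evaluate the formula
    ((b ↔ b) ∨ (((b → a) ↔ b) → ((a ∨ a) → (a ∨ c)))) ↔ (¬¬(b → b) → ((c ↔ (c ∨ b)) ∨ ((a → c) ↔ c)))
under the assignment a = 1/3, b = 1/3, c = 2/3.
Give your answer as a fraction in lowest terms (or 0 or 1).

1

b ↔ b = 1/3 ↔ 1/3 = 1
b → a = 1/3 → 1/3 = 1
(b → a) ↔ b = 1 ↔ 1/3 = 1/3
a ∨ a = 1/3 ∨ 1/3 = 1/3
a ∨ c = 1/3 ∨ 2/3 = 2/3
(a ∨ a) → (a ∨ c) = 1/3 → 2/3 = 1
((b → a) ↔ b) → ((a ∨ a) → (a ∨ c)) = 1/3 → 1 = 1
(b ↔ b) ∨ (((b → a) ↔ b) → ((a ∨ a) → (a ∨ c))) = 1 ∨ 1 = 1
b → b = 1/3 → 1/3 = 1
¬(b → b) = ¬1 = 0
¬¬(b → b) = ¬0 = 1
c ∨ b = 2/3 ∨ 1/3 = 2/3
c ↔ (c ∨ b) = 2/3 ↔ 2/3 = 1
a → c = 1/3 → 2/3 = 1
(a → c) ↔ c = 1 ↔ 2/3 = 2/3
(c ↔ (c ∨ b)) ∨ ((a → c) ↔ c) = 1 ∨ 2/3 = 1
¬¬(b → b) → ((c ↔ (c ∨ b)) ∨ ((a → c) ↔ c)) = 1 → 1 = 1
((b ↔ b) ∨ (((b → a) ↔ b) → ((a ∨ a) → (a ∨ c)))) ↔ (¬¬(b → b) → ((c ↔ (c ∨ b)) ∨ ((a → c) ↔ c))) = 1 ↔ 1 = 1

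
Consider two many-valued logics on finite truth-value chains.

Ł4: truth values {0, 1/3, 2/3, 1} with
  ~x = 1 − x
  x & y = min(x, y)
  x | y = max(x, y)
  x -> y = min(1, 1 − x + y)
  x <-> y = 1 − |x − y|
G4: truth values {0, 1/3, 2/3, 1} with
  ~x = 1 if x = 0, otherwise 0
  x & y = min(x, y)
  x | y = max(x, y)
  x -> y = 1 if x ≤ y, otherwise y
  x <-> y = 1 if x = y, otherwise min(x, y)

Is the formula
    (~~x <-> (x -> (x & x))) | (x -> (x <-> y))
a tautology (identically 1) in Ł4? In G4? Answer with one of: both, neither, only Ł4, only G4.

only G4

In Ł4: at x = 2/3, y = 0 the value is 2/3 — not a tautology.
In G4: every assignment gives 1 — tautology.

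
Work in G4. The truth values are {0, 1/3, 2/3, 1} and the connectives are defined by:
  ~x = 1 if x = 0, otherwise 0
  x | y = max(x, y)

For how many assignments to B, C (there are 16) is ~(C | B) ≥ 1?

1

B = 0, C = 0 ↦ 1  ≥
B = 0, C = 1/3 ↦ 0  <
B = 0, C = 2/3 ↦ 0  <
B = 0, C = 1 ↦ 0  <
B = 1/3, C = 0 ↦ 0  <
B = 1/3, C = 1/3 ↦ 0  <
B = 1/3, C = 2/3 ↦ 0  <
B = 1/3, C = 1 ↦ 0  <
B = 2/3, C = 0 ↦ 0  <
B = 2/3, C = 1/3 ↦ 0  <
B = 2/3, C = 2/3 ↦ 0  <
B = 2/3, C = 1 ↦ 0  <
B = 1, C = 0 ↦ 0  <
B = 1, C = 1/3 ↦ 0  <
B = 1, C = 2/3 ↦ 0  <
B = 1, C = 1 ↦ 0  <
So 1 of the 16 assignments meets the threshold.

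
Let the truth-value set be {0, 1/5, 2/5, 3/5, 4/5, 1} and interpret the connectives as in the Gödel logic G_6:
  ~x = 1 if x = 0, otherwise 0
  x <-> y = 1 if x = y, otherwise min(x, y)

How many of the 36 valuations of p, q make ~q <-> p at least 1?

6

value 1: 6 assignments (counts)
value 4/5: 1 assignment
value 3/5: 1 assignment
value 2/5: 1 assignment
value 1/5: 1 assignment
value 0: 26 assignments
So 6 of the 36 assignments meet the threshold.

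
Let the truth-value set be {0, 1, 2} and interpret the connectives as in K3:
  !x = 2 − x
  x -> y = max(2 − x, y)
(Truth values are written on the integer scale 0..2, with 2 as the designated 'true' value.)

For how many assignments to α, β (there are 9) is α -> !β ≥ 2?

5

α = 0, β = 0 ↦ 2  ≥
α = 0, β = 1 ↦ 2  ≥
α = 0, β = 2 ↦ 2  ≥
α = 1, β = 0 ↦ 2  ≥
α = 1, β = 1 ↦ 1  <
α = 1, β = 2 ↦ 1  <
α = 2, β = 0 ↦ 2  ≥
α = 2, β = 1 ↦ 1  <
α = 2, β = 2 ↦ 0  <
So 5 of the 9 assignments meet the threshold.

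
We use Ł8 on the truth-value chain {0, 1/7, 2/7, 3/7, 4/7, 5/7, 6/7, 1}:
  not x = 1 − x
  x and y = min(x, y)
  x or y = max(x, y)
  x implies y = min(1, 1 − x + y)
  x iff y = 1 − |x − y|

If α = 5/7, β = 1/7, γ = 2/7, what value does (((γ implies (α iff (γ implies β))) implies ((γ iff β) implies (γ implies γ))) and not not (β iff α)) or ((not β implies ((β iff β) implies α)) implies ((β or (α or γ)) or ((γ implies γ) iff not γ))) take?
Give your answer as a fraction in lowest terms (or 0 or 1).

γ implies β = 2/7 implies 1/7 = 6/7
α iff (γ implies β) = 5/7 iff 6/7 = 6/7
γ implies (α iff (γ implies β)) = 2/7 implies 6/7 = 1
γ iff β = 2/7 iff 1/7 = 6/7
γ implies γ = 2/7 implies 2/7 = 1
(γ iff β) implies (γ implies γ) = 6/7 implies 1 = 1
(γ implies (α iff (γ implies β))) implies ((γ iff β) implies (γ implies γ)) = 1 implies 1 = 1
β iff α = 1/7 iff 5/7 = 3/7
not (β iff α) = not 3/7 = 4/7
not not (β iff α) = not 4/7 = 3/7
((γ implies (α iff (γ implies β))) implies ((γ iff β) implies (γ implies γ))) and not not (β iff α) = 1 and 3/7 = 3/7
not β = not 1/7 = 6/7
β iff β = 1/7 iff 1/7 = 1
(β iff β) implies α = 1 implies 5/7 = 5/7
not β implies ((β iff β) implies α) = 6/7 implies 5/7 = 6/7
α or γ = 5/7 or 2/7 = 5/7
β or (α or γ) = 1/7 or 5/7 = 5/7
γ implies γ = 2/7 implies 2/7 = 1
not γ = not 2/7 = 5/7
(γ implies γ) iff not γ = 1 iff 5/7 = 5/7
(β or (α or γ)) or ((γ implies γ) iff not γ) = 5/7 or 5/7 = 5/7
(not β implies ((β iff β) implies α)) implies ((β or (α or γ)) or ((γ implies γ) iff not γ)) = 6/7 implies 5/7 = 6/7
(((γ implies (α iff (γ implies β))) implies ((γ iff β) implies (γ implies γ))) and not not (β iff α)) or ((not β implies ((β iff β) implies α)) implies ((β or (α or γ)) or ((γ implies γ) iff not γ))) = 3/7 or 6/7 = 6/7

6/7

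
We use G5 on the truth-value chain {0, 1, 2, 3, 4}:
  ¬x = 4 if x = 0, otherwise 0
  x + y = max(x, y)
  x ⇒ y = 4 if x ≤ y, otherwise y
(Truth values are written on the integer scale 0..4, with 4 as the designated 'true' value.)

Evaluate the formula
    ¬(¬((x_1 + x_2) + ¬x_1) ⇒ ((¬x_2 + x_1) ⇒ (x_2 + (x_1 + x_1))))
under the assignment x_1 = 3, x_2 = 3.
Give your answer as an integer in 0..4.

0

x_1 + x_2 = 3 + 3 = 3
¬x_1 = ¬3 = 0
(x_1 + x_2) + ¬x_1 = 3 + 0 = 3
¬((x_1 + x_2) + ¬x_1) = ¬3 = 0
¬x_2 = ¬3 = 0
¬x_2 + x_1 = 0 + 3 = 3
x_1 + x_1 = 3 + 3 = 3
x_2 + (x_1 + x_1) = 3 + 3 = 3
(¬x_2 + x_1) ⇒ (x_2 + (x_1 + x_1)) = 3 ⇒ 3 = 4
¬((x_1 + x_2) + ¬x_1) ⇒ ((¬x_2 + x_1) ⇒ (x_2 + (x_1 + x_1))) = 0 ⇒ 4 = 4
¬(¬((x_1 + x_2) + ¬x_1) ⇒ ((¬x_2 + x_1) ⇒ (x_2 + (x_1 + x_1)))) = ¬4 = 0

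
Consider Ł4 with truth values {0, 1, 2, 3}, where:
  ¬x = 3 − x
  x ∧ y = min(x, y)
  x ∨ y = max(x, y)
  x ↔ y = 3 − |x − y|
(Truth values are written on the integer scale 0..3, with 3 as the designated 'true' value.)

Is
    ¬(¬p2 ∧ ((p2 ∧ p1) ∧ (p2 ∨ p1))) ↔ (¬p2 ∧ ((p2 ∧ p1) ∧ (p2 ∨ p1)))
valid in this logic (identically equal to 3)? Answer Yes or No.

No

Counterexample: take p1 = 0, p2 = 0.
¬p2 = ¬0 = 3
p2 ∧ p1 = 0 ∧ 0 = 0
p2 ∨ p1 = 0 ∨ 0 = 0
(p2 ∧ p1) ∧ (p2 ∨ p1) = 0 ∧ 0 = 0
¬p2 ∧ ((p2 ∧ p1) ∧ (p2 ∨ p1)) = 3 ∧ 0 = 0
¬(¬p2 ∧ ((p2 ∧ p1) ∧ (p2 ∨ p1))) = ¬0 = 3
¬p2 = ¬0 = 3
p2 ∧ p1 = 0 ∧ 0 = 0
p2 ∨ p1 = 0 ∨ 0 = 0
(p2 ∧ p1) ∧ (p2 ∨ p1) = 0 ∧ 0 = 0
¬p2 ∧ ((p2 ∧ p1) ∧ (p2 ∨ p1)) = 3 ∧ 0 = 0
¬(¬p2 ∧ ((p2 ∧ p1) ∧ (p2 ∨ p1))) ↔ (¬p2 ∧ ((p2 ∧ p1) ∧ (p2 ∨ p1))) = 3 ↔ 0 = 0
This gives 0 ≠ 3.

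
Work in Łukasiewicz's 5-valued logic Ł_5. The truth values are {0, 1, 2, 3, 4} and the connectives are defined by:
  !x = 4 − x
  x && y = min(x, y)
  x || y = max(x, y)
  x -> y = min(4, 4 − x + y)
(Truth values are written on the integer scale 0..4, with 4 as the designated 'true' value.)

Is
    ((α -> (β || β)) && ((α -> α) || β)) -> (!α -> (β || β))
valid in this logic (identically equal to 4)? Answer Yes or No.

Counterexample: take α = 0, β = 0.
β || β = 0 || 0 = 0
α -> (β || β) = 0 -> 0 = 4
α -> α = 0 -> 0 = 4
(α -> α) || β = 4 || 0 = 4
(α -> (β || β)) && ((α -> α) || β) = 4 && 4 = 4
!α = !0 = 4
β || β = 0 || 0 = 0
!α -> (β || β) = 4 -> 0 = 0
((α -> (β || β)) && ((α -> α) || β)) -> (!α -> (β || β)) = 4 -> 0 = 0
This gives 0 ≠ 4.

No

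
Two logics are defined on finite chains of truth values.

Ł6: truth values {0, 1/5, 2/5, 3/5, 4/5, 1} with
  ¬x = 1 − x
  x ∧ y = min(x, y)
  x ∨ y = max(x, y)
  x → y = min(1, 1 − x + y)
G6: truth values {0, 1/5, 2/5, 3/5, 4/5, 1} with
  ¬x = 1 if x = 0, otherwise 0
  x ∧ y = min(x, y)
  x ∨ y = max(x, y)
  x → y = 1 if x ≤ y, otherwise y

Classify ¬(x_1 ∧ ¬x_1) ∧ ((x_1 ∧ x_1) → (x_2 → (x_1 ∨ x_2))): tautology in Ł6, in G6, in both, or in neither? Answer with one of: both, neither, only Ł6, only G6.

In Ł6: at x_1 = 1/5, x_2 = 0 the value is 4/5 — not a tautology.
In G6: every assignment gives 1 — tautology.

only G6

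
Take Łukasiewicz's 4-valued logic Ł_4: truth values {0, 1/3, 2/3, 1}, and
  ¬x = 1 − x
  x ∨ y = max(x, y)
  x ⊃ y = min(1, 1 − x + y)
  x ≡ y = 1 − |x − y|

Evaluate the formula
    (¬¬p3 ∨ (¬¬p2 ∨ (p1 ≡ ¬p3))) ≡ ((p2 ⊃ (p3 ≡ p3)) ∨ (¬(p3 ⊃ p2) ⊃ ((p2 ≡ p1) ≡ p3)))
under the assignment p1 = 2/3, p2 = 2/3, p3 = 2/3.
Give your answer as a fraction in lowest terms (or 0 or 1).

¬p3 = ¬2/3 = 1/3
¬¬p3 = ¬1/3 = 2/3
¬p2 = ¬2/3 = 1/3
¬¬p2 = ¬1/3 = 2/3
¬p3 = ¬2/3 = 1/3
p1 ≡ ¬p3 = 2/3 ≡ 1/3 = 2/3
¬¬p2 ∨ (p1 ≡ ¬p3) = 2/3 ∨ 2/3 = 2/3
¬¬p3 ∨ (¬¬p2 ∨ (p1 ≡ ¬p3)) = 2/3 ∨ 2/3 = 2/3
p3 ≡ p3 = 2/3 ≡ 2/3 = 1
p2 ⊃ (p3 ≡ p3) = 2/3 ⊃ 1 = 1
p3 ⊃ p2 = 2/3 ⊃ 2/3 = 1
¬(p3 ⊃ p2) = ¬1 = 0
p2 ≡ p1 = 2/3 ≡ 2/3 = 1
(p2 ≡ p1) ≡ p3 = 1 ≡ 2/3 = 2/3
¬(p3 ⊃ p2) ⊃ ((p2 ≡ p1) ≡ p3) = 0 ⊃ 2/3 = 1
(p2 ⊃ (p3 ≡ p3)) ∨ (¬(p3 ⊃ p2) ⊃ ((p2 ≡ p1) ≡ p3)) = 1 ∨ 1 = 1
(¬¬p3 ∨ (¬¬p2 ∨ (p1 ≡ ¬p3))) ≡ ((p2 ⊃ (p3 ≡ p3)) ∨ (¬(p3 ⊃ p2) ⊃ ((p2 ≡ p1) ≡ p3))) = 2/3 ≡ 1 = 2/3

2/3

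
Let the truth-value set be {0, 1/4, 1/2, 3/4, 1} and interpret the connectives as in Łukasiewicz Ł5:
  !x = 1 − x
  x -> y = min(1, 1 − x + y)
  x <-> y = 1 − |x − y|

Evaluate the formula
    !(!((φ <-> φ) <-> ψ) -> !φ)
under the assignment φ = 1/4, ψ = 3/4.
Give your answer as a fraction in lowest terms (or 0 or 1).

0

φ <-> φ = 1/4 <-> 1/4 = 1
(φ <-> φ) <-> ψ = 1 <-> 3/4 = 3/4
!((φ <-> φ) <-> ψ) = !3/4 = 1/4
!φ = !1/4 = 3/4
!((φ <-> φ) <-> ψ) -> !φ = 1/4 -> 3/4 = 1
!(!((φ <-> φ) <-> ψ) -> !φ) = !1 = 0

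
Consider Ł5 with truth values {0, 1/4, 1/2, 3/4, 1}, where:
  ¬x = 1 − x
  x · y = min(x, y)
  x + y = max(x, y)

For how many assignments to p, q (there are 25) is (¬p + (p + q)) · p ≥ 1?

value 1: 5 assignments (counts)
value 3/4: 5 assignments
value 1/2: 5 assignments
value 1/4: 5 assignments
value 0: 5 assignments
So 5 of the 25 assignments meet the threshold.

5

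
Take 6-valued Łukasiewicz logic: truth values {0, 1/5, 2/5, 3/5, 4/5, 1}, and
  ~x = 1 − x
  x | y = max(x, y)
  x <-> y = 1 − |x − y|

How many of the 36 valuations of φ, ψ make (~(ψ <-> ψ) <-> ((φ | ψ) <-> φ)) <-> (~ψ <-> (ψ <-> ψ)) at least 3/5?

16

value 1: 3 assignments (counts)
value 4/5: 7 assignments (counts)
value 3/5: 6 assignments (counts)
value 2/5: 7 assignments
value 1/5: 6 assignments
value 0: 7 assignments
So 16 of the 36 assignments meet the threshold.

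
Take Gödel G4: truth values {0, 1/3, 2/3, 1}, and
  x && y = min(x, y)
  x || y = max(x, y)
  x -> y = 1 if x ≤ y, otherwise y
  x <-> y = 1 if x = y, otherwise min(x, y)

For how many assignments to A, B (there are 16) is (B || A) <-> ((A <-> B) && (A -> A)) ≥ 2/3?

4

A = 0, B = 0 ↦ 0  <
A = 0, B = 1/3 ↦ 0  <
A = 0, B = 2/3 ↦ 0  <
A = 0, B = 1 ↦ 0  <
A = 1/3, B = 0 ↦ 0  <
A = 1/3, B = 1/3 ↦ 1/3  <
A = 1/3, B = 2/3 ↦ 1/3  <
A = 1/3, B = 1 ↦ 1/3  <
A = 2/3, B = 0 ↦ 0  <
A = 2/3, B = 1/3 ↦ 1/3  <
A = 2/3, B = 2/3 ↦ 2/3  ≥
A = 2/3, B = 1 ↦ 2/3  ≥
A = 1, B = 0 ↦ 0  <
A = 1, B = 1/3 ↦ 1/3  <
A = 1, B = 2/3 ↦ 2/3  ≥
A = 1, B = 1 ↦ 1  ≥
So 4 of the 16 assignments meet the threshold.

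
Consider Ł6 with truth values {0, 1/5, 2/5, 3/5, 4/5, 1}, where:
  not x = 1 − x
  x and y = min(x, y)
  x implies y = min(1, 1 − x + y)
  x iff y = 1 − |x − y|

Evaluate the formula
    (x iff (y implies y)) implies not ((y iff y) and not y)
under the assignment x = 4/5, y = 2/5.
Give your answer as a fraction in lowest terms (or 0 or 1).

3/5

y implies y = 2/5 implies 2/5 = 1
x iff (y implies y) = 4/5 iff 1 = 4/5
y iff y = 2/5 iff 2/5 = 1
not y = not 2/5 = 3/5
(y iff y) and not y = 1 and 3/5 = 3/5
not ((y iff y) and not y) = not 3/5 = 2/5
(x iff (y implies y)) implies not ((y iff y) and not y) = 4/5 implies 2/5 = 3/5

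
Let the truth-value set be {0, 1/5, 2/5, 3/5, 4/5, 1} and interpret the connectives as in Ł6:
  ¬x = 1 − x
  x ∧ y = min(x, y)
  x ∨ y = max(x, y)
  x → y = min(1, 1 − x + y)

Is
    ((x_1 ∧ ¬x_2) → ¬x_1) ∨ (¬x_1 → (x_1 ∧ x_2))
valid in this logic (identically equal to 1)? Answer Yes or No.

No

Counterexample: take x_1 = 3/5, x_2 = 0.
¬x_2 = ¬0 = 1
x_1 ∧ ¬x_2 = 3/5 ∧ 1 = 3/5
¬x_1 = ¬3/5 = 2/5
(x_1 ∧ ¬x_2) → ¬x_1 = 3/5 → 2/5 = 4/5
¬x_1 = ¬3/5 = 2/5
x_1 ∧ x_2 = 3/5 ∧ 0 = 0
¬x_1 → (x_1 ∧ x_2) = 2/5 → 0 = 3/5
((x_1 ∧ ¬x_2) → ¬x_1) ∨ (¬x_1 → (x_1 ∧ x_2)) = 4/5 ∨ 3/5 = 4/5
This gives 4/5 ≠ 1.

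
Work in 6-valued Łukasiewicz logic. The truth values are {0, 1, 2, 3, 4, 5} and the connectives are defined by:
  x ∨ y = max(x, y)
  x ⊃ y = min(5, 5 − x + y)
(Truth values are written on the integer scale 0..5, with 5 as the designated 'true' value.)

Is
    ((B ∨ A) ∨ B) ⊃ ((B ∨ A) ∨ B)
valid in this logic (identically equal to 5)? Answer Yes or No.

Yes

At A = 2, B = 0, for instance:
B ∨ A = 0 ∨ 2 = 2
(B ∨ A) ∨ B = 2 ∨ 0 = 2
((B ∨ A) ∨ B) ⊃ ((B ∨ A) ∨ B) = 2 ⊃ 2 = 5
and checking the remaining 35 assignments likewise gives ≥ 5 in every case.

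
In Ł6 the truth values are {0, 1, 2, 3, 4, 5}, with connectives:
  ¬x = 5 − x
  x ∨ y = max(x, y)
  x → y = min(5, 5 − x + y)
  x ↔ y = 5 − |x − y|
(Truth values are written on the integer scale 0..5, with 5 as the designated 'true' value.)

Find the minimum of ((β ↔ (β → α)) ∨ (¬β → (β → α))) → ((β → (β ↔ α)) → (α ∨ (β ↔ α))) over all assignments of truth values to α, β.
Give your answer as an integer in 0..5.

Take α = 0, β = 2:
β → α = 2 → 0 = 3
β ↔ (β → α) = 2 ↔ 3 = 4
¬β = ¬2 = 3
β → α = 2 → 0 = 3
¬β → (β → α) = 3 → 3 = 5
(β ↔ (β → α)) ∨ (¬β → (β → α)) = 4 ∨ 5 = 5
β ↔ α = 2 ↔ 0 = 3
β → (β ↔ α) = 2 → 3 = 5
β ↔ α = 2 ↔ 0 = 3
α ∨ (β ↔ α) = 0 ∨ 3 = 3
(β → (β ↔ α)) → (α ∨ (β ↔ α)) = 5 → 3 = 3
((β ↔ (β → α)) ∨ (¬β → (β → α))) → ((β → (β ↔ α)) → (α ∨ (β ↔ α))) = 5 → 3 = 3
No assignment yields a value below 3, so this is the minimum.

3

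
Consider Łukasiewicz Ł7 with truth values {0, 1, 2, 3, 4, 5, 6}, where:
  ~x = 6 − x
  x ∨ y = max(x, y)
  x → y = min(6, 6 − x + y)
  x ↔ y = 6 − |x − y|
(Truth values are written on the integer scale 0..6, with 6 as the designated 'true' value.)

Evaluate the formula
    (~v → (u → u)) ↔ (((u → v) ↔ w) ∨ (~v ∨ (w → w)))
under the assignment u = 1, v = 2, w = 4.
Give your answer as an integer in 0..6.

6

~v = ~2 = 4
u → u = 1 → 1 = 6
~v → (u → u) = 4 → 6 = 6
u → v = 1 → 2 = 6
(u → v) ↔ w = 6 ↔ 4 = 4
~v = ~2 = 4
w → w = 4 → 4 = 6
~v ∨ (w → w) = 4 ∨ 6 = 6
((u → v) ↔ w) ∨ (~v ∨ (w → w)) = 4 ∨ 6 = 6
(~v → (u → u)) ↔ (((u → v) ↔ w) ∨ (~v ∨ (w → w))) = 6 ↔ 6 = 6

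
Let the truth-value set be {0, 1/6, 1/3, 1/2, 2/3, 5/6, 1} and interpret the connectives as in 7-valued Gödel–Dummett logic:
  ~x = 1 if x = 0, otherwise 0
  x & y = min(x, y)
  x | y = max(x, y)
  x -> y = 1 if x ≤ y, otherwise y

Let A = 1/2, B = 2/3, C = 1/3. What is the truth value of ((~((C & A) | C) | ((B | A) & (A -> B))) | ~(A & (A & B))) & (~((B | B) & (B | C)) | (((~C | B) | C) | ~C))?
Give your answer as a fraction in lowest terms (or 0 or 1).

C & A = 1/3 & 1/2 = 1/3
(C & A) | C = 1/3 | 1/3 = 1/3
~((C & A) | C) = ~1/3 = 0
B | A = 2/3 | 1/2 = 2/3
A -> B = 1/2 -> 2/3 = 1
(B | A) & (A -> B) = 2/3 & 1 = 2/3
~((C & A) | C) | ((B | A) & (A -> B)) = 0 | 2/3 = 2/3
A & B = 1/2 & 2/3 = 1/2
A & (A & B) = 1/2 & 1/2 = 1/2
~(A & (A & B)) = ~1/2 = 0
(~((C & A) | C) | ((B | A) & (A -> B))) | ~(A & (A & B)) = 2/3 | 0 = 2/3
B | B = 2/3 | 2/3 = 2/3
B | C = 2/3 | 1/3 = 2/3
(B | B) & (B | C) = 2/3 & 2/3 = 2/3
~((B | B) & (B | C)) = ~2/3 = 0
~C = ~1/3 = 0
~C | B = 0 | 2/3 = 2/3
(~C | B) | C = 2/3 | 1/3 = 2/3
~C = ~1/3 = 0
((~C | B) | C) | ~C = 2/3 | 0 = 2/3
~((B | B) & (B | C)) | (((~C | B) | C) | ~C) = 0 | 2/3 = 2/3
((~((C & A) | C) | ((B | A) & (A -> B))) | ~(A & (A & B))) & (~((B | B) & (B | C)) | (((~C | B) | C) | ~C)) = 2/3 & 2/3 = 2/3

2/3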